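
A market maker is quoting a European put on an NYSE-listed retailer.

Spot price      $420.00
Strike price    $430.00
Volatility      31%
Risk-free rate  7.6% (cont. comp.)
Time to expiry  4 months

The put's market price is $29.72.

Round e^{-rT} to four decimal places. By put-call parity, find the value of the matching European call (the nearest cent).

exp(−rT) = exp(−0.076·0.3333) = 0.9750
Put-call parity: C − P = S − K·e^(−rT) = 420 − 430·0.9750 = 420 − 419.2500 = 0.7500
C = P + (C − P) = 29.72 + (0.7500) = 30.4700

$30.47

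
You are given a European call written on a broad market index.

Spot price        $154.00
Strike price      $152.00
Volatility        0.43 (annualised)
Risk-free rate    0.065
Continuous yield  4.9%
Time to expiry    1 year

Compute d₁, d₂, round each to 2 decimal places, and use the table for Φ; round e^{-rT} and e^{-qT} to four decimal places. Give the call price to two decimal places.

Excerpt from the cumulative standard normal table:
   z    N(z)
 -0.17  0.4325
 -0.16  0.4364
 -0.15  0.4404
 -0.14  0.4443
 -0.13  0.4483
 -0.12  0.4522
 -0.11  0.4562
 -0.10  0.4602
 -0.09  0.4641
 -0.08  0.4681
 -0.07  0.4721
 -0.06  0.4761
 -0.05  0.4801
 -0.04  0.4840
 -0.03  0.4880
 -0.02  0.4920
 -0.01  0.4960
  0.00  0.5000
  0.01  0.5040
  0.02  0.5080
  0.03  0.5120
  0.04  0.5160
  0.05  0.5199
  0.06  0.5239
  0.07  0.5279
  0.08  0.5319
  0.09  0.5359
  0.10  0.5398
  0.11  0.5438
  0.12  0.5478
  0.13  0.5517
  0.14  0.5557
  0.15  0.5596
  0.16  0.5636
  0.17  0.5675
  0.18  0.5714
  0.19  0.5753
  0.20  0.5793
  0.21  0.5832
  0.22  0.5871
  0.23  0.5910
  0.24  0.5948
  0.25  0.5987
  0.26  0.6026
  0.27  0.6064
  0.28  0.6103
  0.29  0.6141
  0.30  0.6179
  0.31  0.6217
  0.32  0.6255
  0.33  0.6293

σ√T = 0.43 × 1.0000 = 0.4300
d₁ = [ln(154/152) + (0.065 − 0.049 + ½·0.43²)·1] / (σ√T) = (0.0131 + 0.1084) / 0.4300 = 0.2826 ⇒ 0.28
d₂ = 0.2826 − 0.4300 = -0.1474 ⇒ -0.15
e^(−qT) = e^(−0.049·1) = 0.9522;  e^(−rT) = e^(−0.065·1) = 0.9371
N(d₁) = N(0.28) = 0.6103;  N(d₂) = N(-0.15) = 0.4404
C = 154·0.9522·0.6103 − 152·0.9371·0.4404 = 89.4937 − 62.7302 = 26.7634

$26.76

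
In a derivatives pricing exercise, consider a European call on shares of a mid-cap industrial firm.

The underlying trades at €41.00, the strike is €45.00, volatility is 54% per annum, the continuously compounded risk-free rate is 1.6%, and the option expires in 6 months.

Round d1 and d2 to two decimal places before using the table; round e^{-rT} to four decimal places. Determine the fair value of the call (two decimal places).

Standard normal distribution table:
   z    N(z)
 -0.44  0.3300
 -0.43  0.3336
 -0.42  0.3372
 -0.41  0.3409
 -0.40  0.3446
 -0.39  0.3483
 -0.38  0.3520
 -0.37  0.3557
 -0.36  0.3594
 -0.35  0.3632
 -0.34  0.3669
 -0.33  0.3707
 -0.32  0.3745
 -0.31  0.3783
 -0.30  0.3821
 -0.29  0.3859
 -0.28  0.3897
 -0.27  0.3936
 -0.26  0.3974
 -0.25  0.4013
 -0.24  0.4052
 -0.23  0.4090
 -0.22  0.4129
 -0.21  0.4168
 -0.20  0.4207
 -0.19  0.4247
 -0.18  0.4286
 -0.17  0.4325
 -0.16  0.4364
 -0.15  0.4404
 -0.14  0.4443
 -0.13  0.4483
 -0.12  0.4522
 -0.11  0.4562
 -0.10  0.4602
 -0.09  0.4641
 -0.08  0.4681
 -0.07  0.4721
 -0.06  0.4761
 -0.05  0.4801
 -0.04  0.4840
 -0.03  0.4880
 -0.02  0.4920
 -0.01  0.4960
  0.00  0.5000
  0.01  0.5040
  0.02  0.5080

σ√T = 0.54 × 0.7071 = 0.3818
d₁ = [ln(41/45) + (0.016 + ½·0.54²)·0.5] / (σ√T) = (-0.0931 + 0.0809) / 0.3818 = -0.0319 ≈ -0.03
d₂ = -0.0319 − 0.3818 = -0.4138 ≈ -0.41
exp(−rT) = exp(−0.016·0.5) = 0.9920
N(d₁) = N(-0.03) = 0.4880;  N(d₂) = N(-0.41) = 0.3409
C = 41·0.4880 − 45·0.9920·0.3409 = 20.0080 − 15.2178 = 4.7902

€4.79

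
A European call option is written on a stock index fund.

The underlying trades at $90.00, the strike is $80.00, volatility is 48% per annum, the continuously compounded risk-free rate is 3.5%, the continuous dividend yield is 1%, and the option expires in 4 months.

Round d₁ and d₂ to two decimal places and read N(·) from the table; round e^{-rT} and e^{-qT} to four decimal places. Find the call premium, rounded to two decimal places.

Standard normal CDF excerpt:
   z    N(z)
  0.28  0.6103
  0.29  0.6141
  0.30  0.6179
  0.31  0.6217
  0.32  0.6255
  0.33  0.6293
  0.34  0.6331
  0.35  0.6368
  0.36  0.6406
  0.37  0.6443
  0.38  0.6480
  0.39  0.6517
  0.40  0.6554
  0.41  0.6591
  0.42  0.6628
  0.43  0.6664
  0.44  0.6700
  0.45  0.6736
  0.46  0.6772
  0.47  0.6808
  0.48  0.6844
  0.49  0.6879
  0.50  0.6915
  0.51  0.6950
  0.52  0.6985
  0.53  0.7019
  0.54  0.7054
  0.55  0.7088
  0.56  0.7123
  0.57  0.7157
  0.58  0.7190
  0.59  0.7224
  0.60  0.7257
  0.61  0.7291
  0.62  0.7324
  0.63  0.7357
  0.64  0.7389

$15.34

σ√T = 0.48·√0.3333 = 0.2771
ln(S/K) + (r − q + σ²/2)T = ln(90/80) + (0.035 − 0.01 + 0.48²/2)·0.3333 = 0.1178 + 0.0467 = 0.1645
d₁ = 0.1645 / 0.2771 = 0.5936 ⇒ 0.59
d₂ = d₁ − σ√T = 0.5936 − 0.2771 = 0.3165 ⇒ 0.32
e^(−qT) = e^(−0.01·0.3333) = 0.9967;  e^(−rT) = e^(−0.035·0.3333) = 0.9884
C = 90·0.9967·N(0.59) − 80·0.9884·N(0.32) = 90·0.9967·0.7224 − 80·0.9884·0.6255 = 64.8014 − 49.4595 = 15.3419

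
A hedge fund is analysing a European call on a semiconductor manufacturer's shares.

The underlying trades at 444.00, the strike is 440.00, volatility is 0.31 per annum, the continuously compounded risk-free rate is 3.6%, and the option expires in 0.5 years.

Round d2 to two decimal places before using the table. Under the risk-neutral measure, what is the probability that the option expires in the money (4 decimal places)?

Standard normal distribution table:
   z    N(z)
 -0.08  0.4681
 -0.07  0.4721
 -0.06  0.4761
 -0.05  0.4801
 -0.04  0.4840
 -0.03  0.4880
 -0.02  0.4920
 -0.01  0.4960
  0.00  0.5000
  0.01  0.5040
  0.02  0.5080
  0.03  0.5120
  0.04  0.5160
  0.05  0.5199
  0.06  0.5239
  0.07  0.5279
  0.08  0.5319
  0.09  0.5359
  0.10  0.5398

0.5040

σ√T = 0.31 × 0.7071 = 0.2192
ln(S/K) + (r + σ²/2)T = ln(444/440) + (0.036 + 0.31²/2)·0.5 = 0.0090 + 0.0420 = 0.0511
d₁ = 0.0511 / 0.2192 = 0.2330 ⇒ 0.23
d₂ = d₁ − σ√T = 0.2330 − 0.2192 = 0.0138 ⇒ 0.01
Risk-neutral Pr[S_T > K] = N(d₂) = N(0.01) = 0.5040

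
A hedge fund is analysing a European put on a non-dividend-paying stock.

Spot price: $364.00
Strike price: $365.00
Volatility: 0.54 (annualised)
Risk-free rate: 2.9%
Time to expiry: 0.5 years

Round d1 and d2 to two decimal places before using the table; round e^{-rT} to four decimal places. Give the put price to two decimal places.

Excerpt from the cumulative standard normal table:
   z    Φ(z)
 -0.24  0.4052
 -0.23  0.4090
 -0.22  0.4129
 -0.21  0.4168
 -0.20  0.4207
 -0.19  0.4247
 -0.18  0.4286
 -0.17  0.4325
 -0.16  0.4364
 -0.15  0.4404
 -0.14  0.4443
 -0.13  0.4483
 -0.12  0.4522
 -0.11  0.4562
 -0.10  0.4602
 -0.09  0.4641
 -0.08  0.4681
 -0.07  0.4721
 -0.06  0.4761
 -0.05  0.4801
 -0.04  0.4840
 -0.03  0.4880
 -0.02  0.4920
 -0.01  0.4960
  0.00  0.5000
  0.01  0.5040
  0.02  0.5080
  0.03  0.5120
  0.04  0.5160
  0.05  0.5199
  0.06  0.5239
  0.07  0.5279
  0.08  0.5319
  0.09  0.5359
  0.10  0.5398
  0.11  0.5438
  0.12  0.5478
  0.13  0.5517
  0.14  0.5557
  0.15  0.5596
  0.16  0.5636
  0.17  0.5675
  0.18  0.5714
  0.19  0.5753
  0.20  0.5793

$52.46

σ√T = 0.54·√0.5 = 0.3818
d₁ = [ln(364/365) + (0.029 + 0.54²/2)·0.5] / 0.3818 = [-0.0027 + 0.0874] / 0.3818 = 0.2217 ≈ 0.22
d₂ = d₁ − σ√T = 0.2217 − 0.3818 = -0.1601 ≈ -0.16
e^(−rT) = e^(−0.029·0.5) = 0.9856
N(−d₂) = N(0.16) = 0.5636;  N(−d₁) = N(-0.22) = 0.4129
P = 365·0.9856·0.5636 − 364·0.4129 = 202.7517 − 150.2956 = 52.4561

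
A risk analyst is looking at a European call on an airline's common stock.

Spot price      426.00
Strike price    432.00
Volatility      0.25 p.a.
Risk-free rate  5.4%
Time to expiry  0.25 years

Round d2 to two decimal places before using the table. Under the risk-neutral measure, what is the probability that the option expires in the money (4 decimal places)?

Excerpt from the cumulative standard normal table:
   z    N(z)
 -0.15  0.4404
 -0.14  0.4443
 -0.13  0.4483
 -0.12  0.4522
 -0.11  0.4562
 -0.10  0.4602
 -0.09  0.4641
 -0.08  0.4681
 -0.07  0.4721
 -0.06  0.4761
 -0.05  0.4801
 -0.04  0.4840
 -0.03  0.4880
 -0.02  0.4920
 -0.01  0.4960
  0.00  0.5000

0.4721

σ√T = 0.25·√0.25 = 0.1250
d₁ = [ln(426/432) + (0.054 + 0.25²/2)·0.25] / 0.1250 = [-0.0140 + 0.0213] / 0.1250 = 0.0586 ≈ 0.06
d₂ = d₁ − σ√T = 0.0586 − 0.1250 = -0.0664 ≈ -0.07
Pr(exercise) under Q = N(d₂) = 0.4721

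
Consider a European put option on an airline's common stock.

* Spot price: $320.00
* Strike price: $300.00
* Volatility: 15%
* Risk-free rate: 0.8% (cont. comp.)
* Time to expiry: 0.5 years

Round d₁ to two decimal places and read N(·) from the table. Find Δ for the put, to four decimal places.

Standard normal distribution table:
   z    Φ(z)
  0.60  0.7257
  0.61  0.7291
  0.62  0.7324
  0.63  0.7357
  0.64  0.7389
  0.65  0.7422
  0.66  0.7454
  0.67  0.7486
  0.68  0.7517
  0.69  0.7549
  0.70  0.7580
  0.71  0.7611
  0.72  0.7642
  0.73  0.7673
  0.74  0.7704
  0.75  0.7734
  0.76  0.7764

T = 0.5;  σ√T = 0.1061
d₁ = [ln(320/300) + (0.008 + ½·0.15²)·0.5] / (σ√T) = (0.0645 + 0.0096) / 0.1061 = 0.6992 ⇒ 0.70
N(d₁) = N(0.70) = 0.7580
Δ_put = N(d₁) − 1 = 0.7580 − 1 = -0.2420

-0.2420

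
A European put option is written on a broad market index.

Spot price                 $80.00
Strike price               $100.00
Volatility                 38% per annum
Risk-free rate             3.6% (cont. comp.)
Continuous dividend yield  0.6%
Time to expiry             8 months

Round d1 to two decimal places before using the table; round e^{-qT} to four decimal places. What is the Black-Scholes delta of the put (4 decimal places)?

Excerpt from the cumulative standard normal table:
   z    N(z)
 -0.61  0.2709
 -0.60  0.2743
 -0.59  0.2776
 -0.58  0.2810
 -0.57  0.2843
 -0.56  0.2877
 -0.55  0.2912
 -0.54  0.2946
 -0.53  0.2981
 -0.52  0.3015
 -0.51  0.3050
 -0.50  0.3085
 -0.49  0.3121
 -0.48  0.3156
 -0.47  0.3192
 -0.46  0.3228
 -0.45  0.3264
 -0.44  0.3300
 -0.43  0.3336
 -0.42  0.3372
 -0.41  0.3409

-0.6887

σ√T = 0.38·√0.6667 = 0.3103
d₁ = [ln(80/100) + (0.036 − 0.006 + ½·0.38²)·0.6667] / (σ√T) = (-0.2231 + 0.0681) / 0.3103 = -0.4996 which rounds to -0.50
N(d₁) = N(-0.50) = 0.3085
Δ_put = e^(−qT)·(N(d₁) − 1) = 0.9960·(0.3085 − 1) = -0.6887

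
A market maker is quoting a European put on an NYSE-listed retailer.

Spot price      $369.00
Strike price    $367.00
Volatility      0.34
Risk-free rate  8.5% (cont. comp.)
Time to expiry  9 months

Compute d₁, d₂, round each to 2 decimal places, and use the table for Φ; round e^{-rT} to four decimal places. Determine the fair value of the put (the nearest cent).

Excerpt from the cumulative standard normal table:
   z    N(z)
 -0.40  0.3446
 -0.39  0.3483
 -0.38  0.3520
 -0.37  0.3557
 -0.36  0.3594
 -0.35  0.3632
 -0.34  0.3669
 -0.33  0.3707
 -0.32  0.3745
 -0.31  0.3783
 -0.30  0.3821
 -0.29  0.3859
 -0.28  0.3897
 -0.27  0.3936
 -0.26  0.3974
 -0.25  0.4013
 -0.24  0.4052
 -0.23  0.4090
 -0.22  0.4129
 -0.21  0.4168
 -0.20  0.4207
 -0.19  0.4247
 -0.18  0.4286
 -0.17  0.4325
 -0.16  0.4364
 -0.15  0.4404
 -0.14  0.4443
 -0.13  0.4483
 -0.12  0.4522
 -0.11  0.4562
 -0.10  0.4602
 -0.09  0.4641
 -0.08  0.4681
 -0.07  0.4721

σ√T = 0.34·√0.75 = 0.2944
d₁ = [ln(369/367) + (0.085 + 0.34²/2)·0.75] / 0.2944 = [0.0054 + 0.1071] / 0.2944 = 0.3822 ⇒ 0.38
d₂ = d₁ − σ√T = 0.3822 − 0.2944 = 0.0877 ⇒ 0.09
e^(−rT) = e^(−0.085·0.75) = 0.9382
P = 367·0.9382·N(-0.09) − 369·N(-0.38) = 367·0.9382·0.4641 − 369·0.3520 = 159.7986 − 129.8880 = 29.9106

$29.91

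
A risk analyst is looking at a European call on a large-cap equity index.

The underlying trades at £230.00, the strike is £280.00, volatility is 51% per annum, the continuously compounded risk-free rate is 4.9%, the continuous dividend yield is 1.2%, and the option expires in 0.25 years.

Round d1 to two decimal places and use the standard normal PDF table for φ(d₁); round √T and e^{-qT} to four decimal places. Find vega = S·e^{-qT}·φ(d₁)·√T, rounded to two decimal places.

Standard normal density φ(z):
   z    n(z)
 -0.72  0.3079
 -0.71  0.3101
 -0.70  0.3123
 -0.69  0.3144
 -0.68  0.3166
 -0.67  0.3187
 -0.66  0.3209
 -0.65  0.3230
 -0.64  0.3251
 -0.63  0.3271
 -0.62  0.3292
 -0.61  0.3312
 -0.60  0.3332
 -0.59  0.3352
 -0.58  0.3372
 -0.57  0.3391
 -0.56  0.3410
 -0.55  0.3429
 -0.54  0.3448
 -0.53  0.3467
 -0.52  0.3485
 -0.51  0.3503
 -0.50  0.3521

T = 0.25;  σ√T = 0.2550
ln(S/K) + (r − q + σ²/2)T = ln(230/280) + (0.049 − 0.012 + 0.51²/2)·0.25 = -0.1967 + 0.0418 = -0.1549
d₁ = -0.1549 / 0.2550 = -0.6076 ≈ -0.61
√T = √0.25 = 0.5000
φ(d₁) = φ(-0.61) = 0.3312
exp(−qT) = exp(−0.012·0.25) = 0.9970
vega = S·exp(−qT)·φ(d₁)·√T = 230·0.9970·0.3312·0.5000 = 37.9737

37.97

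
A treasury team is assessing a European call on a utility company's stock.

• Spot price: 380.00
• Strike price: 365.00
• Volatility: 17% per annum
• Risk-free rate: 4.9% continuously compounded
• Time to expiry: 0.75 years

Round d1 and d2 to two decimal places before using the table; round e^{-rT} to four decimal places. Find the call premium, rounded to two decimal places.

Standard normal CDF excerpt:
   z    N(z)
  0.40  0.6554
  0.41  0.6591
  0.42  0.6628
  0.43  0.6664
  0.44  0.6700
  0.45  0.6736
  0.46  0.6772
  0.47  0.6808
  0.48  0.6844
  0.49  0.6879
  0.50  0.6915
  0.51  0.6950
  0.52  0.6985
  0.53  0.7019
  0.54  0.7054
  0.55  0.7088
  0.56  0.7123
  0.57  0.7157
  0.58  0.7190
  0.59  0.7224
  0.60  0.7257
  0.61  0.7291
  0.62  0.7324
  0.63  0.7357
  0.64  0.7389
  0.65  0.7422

σ√T = 0.17·√0.75 = 0.1472
d₁ = [ln(380/365) + (0.049 + 0.17²/2)·0.75] / 0.1472 = [0.0403 + 0.0476] / 0.1472 = 0.5968 ⇒ 0.60
d₂ = d₁ − σ√T = 0.5968 − 0.1472 = 0.4496 ⇒ 0.45
exp(−rT) = exp(−0.049·0.75) = 0.9639
N(d₁) = N(0.60) = 0.7257;  N(d₂) = N(0.45) = 0.6736
C = 380·0.7257 − 365·0.9639·0.6736 = 275.7660 − 236.9883 = 38.7777

38.78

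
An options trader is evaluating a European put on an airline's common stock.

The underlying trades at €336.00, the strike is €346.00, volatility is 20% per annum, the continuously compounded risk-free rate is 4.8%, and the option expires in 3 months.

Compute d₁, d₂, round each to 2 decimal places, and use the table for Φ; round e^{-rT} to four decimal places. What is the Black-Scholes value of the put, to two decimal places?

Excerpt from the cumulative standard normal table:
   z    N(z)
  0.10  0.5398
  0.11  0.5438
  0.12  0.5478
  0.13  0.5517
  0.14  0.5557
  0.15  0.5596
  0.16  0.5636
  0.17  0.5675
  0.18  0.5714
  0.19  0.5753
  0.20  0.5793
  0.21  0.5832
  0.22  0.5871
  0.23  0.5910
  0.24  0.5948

T = 0.25;  σ√T = 0.1000
d₁ = [ln(336/346) + (0.048 + ½·0.2²)·0.25] / (σ√T) = (-0.0293 + 0.0170) / 0.1000 = -0.1233 → -0.12
d₂ = -0.1233 − 0.1000 = -0.2233 → -0.22
exp(−rT) = exp(−0.048·0.25) = 0.9881
N(−d₂) = N(0.22) = 0.5871;  N(−d₁) = N(0.12) = 0.5478
P = 346·0.9881·0.5871 − 336·0.5478 = 200.7193 − 184.0608 = 16.6585

€16.66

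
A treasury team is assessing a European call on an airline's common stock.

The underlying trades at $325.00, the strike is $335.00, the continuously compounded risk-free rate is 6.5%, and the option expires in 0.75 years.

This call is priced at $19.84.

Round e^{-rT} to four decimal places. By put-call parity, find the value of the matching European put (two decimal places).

exp(−rT) = exp(−0.065·0.75) = 0.9524
Put-call parity: C − P = S − K·e^(−rT) = 325 − 335·0.9524 = 325 − 319.0540 = 5.9460
P = C − (C − P) = 19.84 − (5.9460) = 13.8940

$13.89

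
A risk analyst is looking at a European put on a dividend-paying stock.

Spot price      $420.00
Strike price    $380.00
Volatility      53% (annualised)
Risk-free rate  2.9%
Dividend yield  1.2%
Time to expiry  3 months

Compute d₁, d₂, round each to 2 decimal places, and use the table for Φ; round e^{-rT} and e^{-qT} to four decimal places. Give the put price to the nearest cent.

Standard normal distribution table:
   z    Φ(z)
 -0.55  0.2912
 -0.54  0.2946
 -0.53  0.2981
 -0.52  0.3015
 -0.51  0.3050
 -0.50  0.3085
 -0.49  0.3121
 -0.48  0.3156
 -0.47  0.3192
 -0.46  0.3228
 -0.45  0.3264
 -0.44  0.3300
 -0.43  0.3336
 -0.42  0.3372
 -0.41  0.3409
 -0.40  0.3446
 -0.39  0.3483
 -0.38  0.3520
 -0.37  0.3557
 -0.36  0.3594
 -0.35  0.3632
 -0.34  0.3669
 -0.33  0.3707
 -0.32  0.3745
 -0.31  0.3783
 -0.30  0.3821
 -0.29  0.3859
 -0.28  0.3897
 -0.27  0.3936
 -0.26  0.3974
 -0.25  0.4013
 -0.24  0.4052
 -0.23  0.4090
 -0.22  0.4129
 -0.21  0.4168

$25.10

σ√T = 0.53 × 0.5000 = 0.2650
d₁ = [ln(420/380) + (0.029 − 0.012 + 0.53²/2)·0.25] / 0.2650 = [0.1001 + 0.0394] / 0.2650 = 0.5262 ≈ 0.53
d₂ = d₁ − σ√T = 0.5262 − 0.2650 = 0.2612 ≈ 0.26
exp(−qT) = exp(−0.012·0.25) = 0.9970;  exp(−rT) = exp(−0.029·0.25) = 0.9928
N(−d₂) = N(-0.26) = 0.3974;  N(−d₁) = N(-0.53) = 0.2981
P = 380·0.9928·0.3974 − 420·0.9970·0.2981 = 149.9247 − 124.8264 = 25.0983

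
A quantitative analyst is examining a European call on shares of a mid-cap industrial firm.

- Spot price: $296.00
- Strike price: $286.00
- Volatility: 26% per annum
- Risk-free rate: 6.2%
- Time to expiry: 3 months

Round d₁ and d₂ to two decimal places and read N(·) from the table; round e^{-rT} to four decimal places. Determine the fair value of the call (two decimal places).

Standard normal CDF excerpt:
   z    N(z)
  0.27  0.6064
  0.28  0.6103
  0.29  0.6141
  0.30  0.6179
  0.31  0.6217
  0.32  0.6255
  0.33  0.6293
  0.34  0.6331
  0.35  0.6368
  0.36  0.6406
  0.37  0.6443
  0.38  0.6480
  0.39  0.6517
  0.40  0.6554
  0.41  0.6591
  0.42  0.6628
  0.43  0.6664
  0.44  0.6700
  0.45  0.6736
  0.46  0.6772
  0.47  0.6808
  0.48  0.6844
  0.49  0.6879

σ√T = 0.26 × 0.5000 = 0.1300
d₁ = [ln(296/286) + (0.062 + 0.26²/2)·0.25] / 0.1300 = [0.0344 + 0.0239] / 0.1300 = 0.4486 which rounds to 0.45
d₂ = d₁ − σ√T = 0.4486 − 0.1300 = 0.3186 which rounds to 0.32
e^(−rT) = e^(−0.062·0.25) = 0.9846
C = 296·N(0.45) − 286·0.9846·N(0.32) = 296·0.6736 − 286·0.9846·0.6255 = 199.3856 − 176.1380 = 23.2476

$23.25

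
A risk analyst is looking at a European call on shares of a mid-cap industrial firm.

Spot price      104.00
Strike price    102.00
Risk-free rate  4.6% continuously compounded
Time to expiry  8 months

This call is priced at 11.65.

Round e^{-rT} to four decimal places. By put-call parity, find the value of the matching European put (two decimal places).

6.57

exp(−rT) = exp(−0.046·0.6667) = 0.9698
Put-call parity: C − P = S − K·e^(−rT) = 104 − 102·0.9698 = 104 − 98.9196 = 5.0804
P = C − (C − P) = 11.65 − (5.0804) = 6.5696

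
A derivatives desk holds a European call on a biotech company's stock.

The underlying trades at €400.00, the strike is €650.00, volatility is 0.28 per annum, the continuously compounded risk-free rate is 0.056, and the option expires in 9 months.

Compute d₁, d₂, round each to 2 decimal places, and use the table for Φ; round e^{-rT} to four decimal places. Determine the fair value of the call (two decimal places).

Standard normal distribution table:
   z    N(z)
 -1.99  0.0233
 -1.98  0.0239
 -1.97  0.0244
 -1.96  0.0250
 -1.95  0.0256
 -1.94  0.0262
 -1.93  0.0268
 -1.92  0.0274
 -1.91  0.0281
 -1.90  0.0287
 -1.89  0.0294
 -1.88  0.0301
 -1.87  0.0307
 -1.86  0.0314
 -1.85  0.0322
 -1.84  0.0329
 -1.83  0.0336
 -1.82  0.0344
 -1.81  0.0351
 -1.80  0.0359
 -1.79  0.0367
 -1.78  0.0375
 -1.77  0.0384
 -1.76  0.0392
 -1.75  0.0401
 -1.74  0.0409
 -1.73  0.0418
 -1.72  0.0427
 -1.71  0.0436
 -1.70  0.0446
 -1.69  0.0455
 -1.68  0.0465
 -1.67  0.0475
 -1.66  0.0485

σ√T = 0.28 × 0.8660 = 0.2425
d₁ = [ln(400/650) + (0.056 + 0.28²/2)·0.75] / 0.2425 = [-0.4855 + 0.0714] / 0.2425 = -1.7078 which rounds to -1.71
d₂ = d₁ − σ√T = -1.7078 − 0.2425 = -1.9502 which rounds to -1.95
exp(−rT) = exp(−0.056·0.75) = 0.9589
N(d₁) = N(-1.71) = 0.0436;  N(d₂) = N(-1.95) = 0.0256
C = 400·0.0436 − 650·0.9589·0.0256 = 17.4400 − 15.9561 = 1.4839

€1.48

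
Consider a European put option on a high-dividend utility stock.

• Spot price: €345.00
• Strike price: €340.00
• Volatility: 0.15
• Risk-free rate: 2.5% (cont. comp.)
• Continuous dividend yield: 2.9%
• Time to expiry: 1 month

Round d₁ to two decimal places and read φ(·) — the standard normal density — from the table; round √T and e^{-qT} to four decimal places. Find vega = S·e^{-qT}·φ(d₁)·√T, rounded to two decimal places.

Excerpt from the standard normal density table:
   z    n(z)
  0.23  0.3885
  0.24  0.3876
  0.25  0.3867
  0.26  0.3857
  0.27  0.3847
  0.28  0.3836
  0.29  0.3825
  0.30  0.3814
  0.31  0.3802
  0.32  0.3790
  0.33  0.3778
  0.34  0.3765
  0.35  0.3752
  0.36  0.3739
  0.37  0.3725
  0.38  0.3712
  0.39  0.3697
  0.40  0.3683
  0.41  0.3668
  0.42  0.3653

T = 0.08333;  σ√T = 0.0433
d₁ = [ln(345/340) + (0.025 − 0.029 + 0.15²/2)·0.08333] / 0.0433 = [0.0146 + 0.0006] / 0.0433 = 0.3511 ≈ 0.35
√T = √0.08333 = 0.2887
φ(d₁) = φ(0.35) = 0.3752
e^(−qT) = e^(−0.029·0.08333) = 0.9976
vega = S·e^(−qT)·φ(d₁)·√T = 345·0.9976·0.3752·0.2887 = 37.2808
(Vega is the same for a European call and put with the same parameters.)

37.28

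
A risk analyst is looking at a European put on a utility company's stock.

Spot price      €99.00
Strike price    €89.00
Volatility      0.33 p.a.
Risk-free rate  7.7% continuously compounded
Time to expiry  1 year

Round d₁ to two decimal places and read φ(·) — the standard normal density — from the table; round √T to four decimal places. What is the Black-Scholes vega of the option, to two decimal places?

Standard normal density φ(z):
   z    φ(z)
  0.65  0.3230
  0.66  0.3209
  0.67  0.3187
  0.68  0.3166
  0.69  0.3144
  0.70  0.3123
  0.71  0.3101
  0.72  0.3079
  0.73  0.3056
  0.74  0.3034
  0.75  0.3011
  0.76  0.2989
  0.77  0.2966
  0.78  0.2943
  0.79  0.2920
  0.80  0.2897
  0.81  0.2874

30.48

σ√T = 0.33·√1 = 0.3300
ln(S/K) + (r + σ²/2)T = ln(99/89) + (0.077 + 0.33²/2)·1 = 0.1065 + 0.1315 = 0.2379
d₁ = 0.2379 / 0.3300 = 0.7210 ≈ 0.72
√T = √1 = 1.0000
φ(d₁) = φ(0.72) = 0.3079
vega = S·φ(d₁)·√T = 99·0.3079·1.0000 = 30.4821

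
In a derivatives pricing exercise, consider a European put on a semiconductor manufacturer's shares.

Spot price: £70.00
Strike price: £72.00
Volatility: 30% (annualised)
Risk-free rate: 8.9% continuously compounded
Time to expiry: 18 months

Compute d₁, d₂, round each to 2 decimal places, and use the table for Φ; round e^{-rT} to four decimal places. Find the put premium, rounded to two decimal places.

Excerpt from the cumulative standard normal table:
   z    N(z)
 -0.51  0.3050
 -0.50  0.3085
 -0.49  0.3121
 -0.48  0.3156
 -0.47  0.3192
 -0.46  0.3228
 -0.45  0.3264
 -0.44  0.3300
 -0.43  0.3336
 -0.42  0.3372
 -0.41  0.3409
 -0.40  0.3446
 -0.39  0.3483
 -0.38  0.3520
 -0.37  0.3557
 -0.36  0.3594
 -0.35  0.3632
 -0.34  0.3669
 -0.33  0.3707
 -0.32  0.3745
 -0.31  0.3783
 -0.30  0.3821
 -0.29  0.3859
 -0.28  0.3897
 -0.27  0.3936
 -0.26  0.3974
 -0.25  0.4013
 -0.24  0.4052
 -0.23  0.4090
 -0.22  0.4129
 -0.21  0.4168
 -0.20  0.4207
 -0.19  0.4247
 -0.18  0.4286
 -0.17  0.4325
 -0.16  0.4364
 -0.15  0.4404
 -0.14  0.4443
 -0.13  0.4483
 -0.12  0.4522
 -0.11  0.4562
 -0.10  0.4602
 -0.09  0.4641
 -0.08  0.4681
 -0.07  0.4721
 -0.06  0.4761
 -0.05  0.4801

£6.65

σ√T = 0.3·√1.5 = 0.3674
d₁ = [ln(70/72) + (0.089 + 0.3²/2)·1.5] / 0.3674 = [-0.0282 + 0.2010] / 0.3674 = 0.4704 which rounds to 0.47
d₂ = d₁ − σ√T = 0.4704 − 0.3674 = 0.1030 which rounds to 0.10
exp(−rT) = exp(−0.089·1.5) = 0.8750
N(−d₂) = N(-0.10) = 0.4602;  N(−d₁) = N(-0.47) = 0.3192
P = 72·0.8750·0.4602 − 70·0.3192 = 28.9926 − 22.3440 = 6.6486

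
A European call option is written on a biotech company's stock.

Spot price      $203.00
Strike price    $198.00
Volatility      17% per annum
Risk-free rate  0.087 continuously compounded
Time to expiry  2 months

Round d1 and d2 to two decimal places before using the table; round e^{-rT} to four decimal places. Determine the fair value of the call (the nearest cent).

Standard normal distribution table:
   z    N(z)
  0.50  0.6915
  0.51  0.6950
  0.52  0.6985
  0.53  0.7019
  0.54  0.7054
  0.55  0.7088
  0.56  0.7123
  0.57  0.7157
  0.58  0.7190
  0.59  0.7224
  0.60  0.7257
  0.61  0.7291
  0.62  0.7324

T = 0.1667;  σ√T = 0.0694
d₁ = [ln(203/198) + (0.087 + ½·0.17²)·0.1667] / (σ√T) = (0.0249 + 0.0169) / 0.0694 = 0.6030 ⇒ 0.60
d₂ = 0.6030 − 0.0694 = 0.5336 ⇒ 0.53
exp(−rT) = exp(−0.087·0.1667) = 0.9856
C = 203·N(0.60) − 198·0.9856·N(0.53) = 203·0.7257 − 198·0.9856·0.7019 = 147.3171 − 136.9749 = 10.3422

$10.34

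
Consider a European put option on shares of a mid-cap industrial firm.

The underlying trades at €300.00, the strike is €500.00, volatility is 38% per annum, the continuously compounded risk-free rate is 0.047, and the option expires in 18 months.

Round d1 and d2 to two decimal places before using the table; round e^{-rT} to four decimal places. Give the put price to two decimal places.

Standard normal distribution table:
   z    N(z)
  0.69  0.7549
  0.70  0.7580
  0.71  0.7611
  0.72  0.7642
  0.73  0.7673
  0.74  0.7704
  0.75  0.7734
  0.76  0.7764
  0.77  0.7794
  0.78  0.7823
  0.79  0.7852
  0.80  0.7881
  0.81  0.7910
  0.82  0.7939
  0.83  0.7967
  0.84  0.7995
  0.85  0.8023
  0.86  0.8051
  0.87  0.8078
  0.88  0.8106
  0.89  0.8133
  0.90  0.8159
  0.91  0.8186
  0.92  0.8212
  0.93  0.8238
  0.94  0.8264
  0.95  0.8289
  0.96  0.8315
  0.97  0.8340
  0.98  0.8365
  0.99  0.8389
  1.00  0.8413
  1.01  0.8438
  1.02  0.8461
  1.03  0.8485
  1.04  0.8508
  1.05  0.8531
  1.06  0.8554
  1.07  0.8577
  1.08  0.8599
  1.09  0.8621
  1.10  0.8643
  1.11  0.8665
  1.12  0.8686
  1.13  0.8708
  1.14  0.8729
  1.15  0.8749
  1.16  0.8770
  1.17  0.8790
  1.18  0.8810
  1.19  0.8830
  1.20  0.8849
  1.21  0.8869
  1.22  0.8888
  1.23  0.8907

σ√T = 0.38 × 1.2247 = 0.4654
d₁ = [ln(300/500) + (0.047 + ½·0.38²)·1.5] / (σ√T) = (-0.5108 + 0.1788) / 0.4654 = -0.7134 → -0.71
d₂ = -0.7134 − 0.4654 = -1.1788 → -1.18
exp(−rT) = exp(−0.047·1.5) = 0.9319
P = 500·0.9319·N(1.18) − 300·N(0.71) = 500·0.9319·0.8810 − 300·0.7611 = 410.5019 − 228.3300 = 182.1719

€182.17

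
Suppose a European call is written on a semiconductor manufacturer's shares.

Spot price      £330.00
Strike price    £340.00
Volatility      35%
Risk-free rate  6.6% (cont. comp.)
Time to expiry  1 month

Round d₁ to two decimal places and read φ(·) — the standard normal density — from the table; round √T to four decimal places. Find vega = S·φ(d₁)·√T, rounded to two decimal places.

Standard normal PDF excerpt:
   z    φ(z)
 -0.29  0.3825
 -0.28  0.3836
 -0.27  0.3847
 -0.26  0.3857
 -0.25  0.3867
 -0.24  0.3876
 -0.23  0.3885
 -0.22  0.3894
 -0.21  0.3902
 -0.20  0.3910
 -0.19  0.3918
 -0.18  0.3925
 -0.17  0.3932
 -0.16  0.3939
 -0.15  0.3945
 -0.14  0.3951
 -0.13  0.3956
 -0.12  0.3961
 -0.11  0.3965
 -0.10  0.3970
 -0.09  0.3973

37.33

σ√T = 0.35 × 0.2887 = 0.1010
d₁ = [ln(330/340) + (0.066 + ½·0.35²)·0.08333] / (σ√T) = (-0.0299 + 0.0106) / 0.1010 = -0.1905 ≈ -0.19
√T = √0.08333 = 0.2887
φ(d₁) = φ(-0.19) = 0.3918
vega = S·φ(d₁)·√T = 330·0.3918·0.2887 = 37.3272
(Call and put vega coincide under Black-Scholes.)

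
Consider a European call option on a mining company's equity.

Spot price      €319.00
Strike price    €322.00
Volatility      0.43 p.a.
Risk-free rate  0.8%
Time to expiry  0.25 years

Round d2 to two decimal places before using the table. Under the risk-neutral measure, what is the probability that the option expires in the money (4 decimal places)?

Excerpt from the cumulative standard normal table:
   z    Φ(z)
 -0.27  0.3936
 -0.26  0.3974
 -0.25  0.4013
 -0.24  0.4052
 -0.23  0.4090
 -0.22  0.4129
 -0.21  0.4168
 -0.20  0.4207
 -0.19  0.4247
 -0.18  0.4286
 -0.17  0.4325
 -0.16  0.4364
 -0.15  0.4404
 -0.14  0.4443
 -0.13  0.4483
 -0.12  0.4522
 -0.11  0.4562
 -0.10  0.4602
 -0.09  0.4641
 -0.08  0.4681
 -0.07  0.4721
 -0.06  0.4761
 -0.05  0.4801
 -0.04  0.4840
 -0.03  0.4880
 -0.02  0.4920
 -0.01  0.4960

σ√T = 0.43·√0.25 = 0.2150
ln(S/K) + (r + σ²/2)T = ln(319/322) + (0.008 + 0.43²/2)·0.25 = -0.0094 + 0.0251 = 0.0158
d₁ = 0.0158 / 0.2150 = 0.0733 ⇒ 0.07
d₂ = d₁ − σ√T = 0.0733 − 0.2150 = -0.1417 ⇒ -0.14
Pr(exercise) under Q = N(d₂) = 0.4443

0.4443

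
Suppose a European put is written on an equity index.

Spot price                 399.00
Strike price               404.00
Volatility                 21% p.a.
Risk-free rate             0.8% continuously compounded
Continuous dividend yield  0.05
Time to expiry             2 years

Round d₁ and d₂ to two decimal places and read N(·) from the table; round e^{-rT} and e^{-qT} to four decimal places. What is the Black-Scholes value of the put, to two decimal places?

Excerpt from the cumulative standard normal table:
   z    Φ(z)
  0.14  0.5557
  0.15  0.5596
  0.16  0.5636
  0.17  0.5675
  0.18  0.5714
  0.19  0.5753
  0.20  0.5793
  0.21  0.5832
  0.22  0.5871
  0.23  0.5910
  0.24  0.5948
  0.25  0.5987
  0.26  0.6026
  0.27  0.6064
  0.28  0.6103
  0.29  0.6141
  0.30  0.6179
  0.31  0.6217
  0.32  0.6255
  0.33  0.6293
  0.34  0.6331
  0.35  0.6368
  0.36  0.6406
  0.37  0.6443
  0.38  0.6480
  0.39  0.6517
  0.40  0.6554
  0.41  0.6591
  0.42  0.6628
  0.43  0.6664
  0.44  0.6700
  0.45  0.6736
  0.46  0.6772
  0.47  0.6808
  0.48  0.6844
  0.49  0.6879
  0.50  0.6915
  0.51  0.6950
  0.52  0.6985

64.39

σ√T = 0.21·√2 = 0.2970
ln(S/K) + (r − q + σ²/2)T = ln(399/404) + (0.008 − 0.05 + 0.21²/2)·2 = -0.0125 − 0.0399 = -0.0524
d₁ = -0.0524 / 0.2970 = -0.1763 which rounds to -0.18
d₂ = d₁ − σ√T = -0.1763 − 0.2970 = -0.4733 which rounds to -0.47
exp(−qT) = exp(−0.05·2) = 0.9048;  exp(−rT) = exp(−0.008·2) = 0.9841
N(−d₂) = N(0.47) = 0.6808;  N(−d₁) = N(0.18) = 0.5714
P = 404·0.9841·0.6808 − 399·0.9048·0.5714 = 270.6700 − 206.2841 = 64.3859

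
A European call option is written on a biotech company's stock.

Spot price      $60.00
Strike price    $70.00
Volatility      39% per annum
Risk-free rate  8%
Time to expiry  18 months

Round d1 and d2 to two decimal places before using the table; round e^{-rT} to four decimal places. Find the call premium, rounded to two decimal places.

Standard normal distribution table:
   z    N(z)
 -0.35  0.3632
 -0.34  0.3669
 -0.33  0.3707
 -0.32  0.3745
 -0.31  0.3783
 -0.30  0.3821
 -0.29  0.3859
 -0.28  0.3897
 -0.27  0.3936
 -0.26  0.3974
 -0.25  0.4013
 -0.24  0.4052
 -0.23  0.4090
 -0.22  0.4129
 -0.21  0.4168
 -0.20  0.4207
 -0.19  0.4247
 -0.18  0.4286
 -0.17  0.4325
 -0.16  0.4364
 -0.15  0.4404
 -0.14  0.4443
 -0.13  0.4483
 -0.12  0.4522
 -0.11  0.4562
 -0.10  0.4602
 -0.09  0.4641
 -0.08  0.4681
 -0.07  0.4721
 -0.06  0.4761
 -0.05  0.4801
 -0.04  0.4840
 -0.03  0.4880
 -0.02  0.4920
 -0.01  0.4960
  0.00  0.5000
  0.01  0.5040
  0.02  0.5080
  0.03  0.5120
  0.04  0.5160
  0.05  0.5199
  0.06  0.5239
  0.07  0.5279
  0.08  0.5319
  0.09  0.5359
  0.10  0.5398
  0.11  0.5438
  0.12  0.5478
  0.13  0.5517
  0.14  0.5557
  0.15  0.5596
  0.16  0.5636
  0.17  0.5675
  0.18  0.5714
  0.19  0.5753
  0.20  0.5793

T = 1.5;  σ√T = 0.4777
d₁ = [ln(60/70) + (0.08 + ½·0.39²)·1.5] / (σ√T) = (-0.1542 + 0.2341) / 0.4777 = 0.1673 which rounds to 0.17
d₂ = 0.1673 − 0.4777 = -0.3103 which rounds to -0.31
e^(−rT) = e^(−0.08·1.5) = 0.8869
N(d₁) = N(0.17) = 0.5675;  N(d₂) = N(-0.31) = 0.3783
C = 60·0.5675 − 70·0.8869·0.3783 = 34.0500 − 23.4860 = 10.5640

$10.56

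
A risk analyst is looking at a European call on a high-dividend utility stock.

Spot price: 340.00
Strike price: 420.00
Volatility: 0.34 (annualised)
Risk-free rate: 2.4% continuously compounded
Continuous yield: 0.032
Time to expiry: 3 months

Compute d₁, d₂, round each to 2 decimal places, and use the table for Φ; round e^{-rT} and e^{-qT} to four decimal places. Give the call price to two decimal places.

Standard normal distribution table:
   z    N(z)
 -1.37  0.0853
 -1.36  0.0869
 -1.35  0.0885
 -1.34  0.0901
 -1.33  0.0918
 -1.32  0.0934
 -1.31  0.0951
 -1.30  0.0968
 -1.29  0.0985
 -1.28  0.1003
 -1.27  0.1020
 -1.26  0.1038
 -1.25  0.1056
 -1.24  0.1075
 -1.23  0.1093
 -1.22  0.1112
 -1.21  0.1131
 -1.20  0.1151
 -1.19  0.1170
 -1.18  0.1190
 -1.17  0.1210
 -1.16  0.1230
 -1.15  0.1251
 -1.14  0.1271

3.20

σ√T = 0.34 × 0.5000 = 0.1700
d₁ = [ln(340/420) + (0.024 − 0.032 + 0.34²/2)·0.25] / 0.1700 = [-0.2113 + 0.0125] / 0.1700 = -1.1698 ⇒ -1.17
d₂ = d₁ − σ√T = -1.1698 − 0.1700 = -1.3398 ⇒ -1.34
exp(−qT) = exp(−0.032·0.25) = 0.9920;  exp(−rT) = exp(−0.024·0.25) = 0.9940
N(d₁) = N(-1.17) = 0.1210;  N(d₂) = N(-1.34) = 0.0901
C = 340·0.9920·0.1210 − 420·0.9940·0.0901 = 40.8109 − 37.6149 = 3.1959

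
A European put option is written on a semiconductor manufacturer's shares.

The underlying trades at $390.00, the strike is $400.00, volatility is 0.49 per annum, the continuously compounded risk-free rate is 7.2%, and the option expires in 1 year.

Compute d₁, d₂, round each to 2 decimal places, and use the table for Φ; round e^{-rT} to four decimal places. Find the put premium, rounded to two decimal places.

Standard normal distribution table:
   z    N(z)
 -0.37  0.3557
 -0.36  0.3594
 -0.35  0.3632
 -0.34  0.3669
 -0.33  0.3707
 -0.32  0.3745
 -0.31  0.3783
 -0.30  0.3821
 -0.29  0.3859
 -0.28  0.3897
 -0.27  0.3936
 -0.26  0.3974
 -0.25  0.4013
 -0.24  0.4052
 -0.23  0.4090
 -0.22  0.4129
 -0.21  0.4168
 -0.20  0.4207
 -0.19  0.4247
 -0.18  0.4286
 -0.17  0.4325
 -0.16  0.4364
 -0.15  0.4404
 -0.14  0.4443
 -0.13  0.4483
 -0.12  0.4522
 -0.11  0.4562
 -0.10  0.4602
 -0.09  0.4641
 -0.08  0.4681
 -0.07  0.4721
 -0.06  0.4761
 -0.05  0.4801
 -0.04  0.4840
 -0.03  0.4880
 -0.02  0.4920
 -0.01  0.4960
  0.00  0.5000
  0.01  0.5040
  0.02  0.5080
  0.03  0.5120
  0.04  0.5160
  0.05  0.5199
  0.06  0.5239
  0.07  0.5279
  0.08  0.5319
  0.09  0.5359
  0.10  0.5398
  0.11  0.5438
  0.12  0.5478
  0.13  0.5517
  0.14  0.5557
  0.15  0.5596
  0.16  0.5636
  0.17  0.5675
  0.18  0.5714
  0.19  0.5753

$65.19

T = 1;  σ√T = 0.4900
d₁ = [ln(390/400) + (0.072 + ½·0.49²)·1] / (σ√T) = (-0.0253 + 0.1920) / 0.4900 = 0.3403 ≈ 0.34
d₂ = 0.3403 − 0.4900 = -0.1497 ≈ -0.15
e^(−rT) = e^(−0.072·1) = 0.9305
N(−d₂) = N(0.15) = 0.5596;  N(−d₁) = N(-0.34) = 0.3669
P = 400·0.9305·0.5596 − 390·0.3669 = 208.2831 − 143.0910 = 65.1921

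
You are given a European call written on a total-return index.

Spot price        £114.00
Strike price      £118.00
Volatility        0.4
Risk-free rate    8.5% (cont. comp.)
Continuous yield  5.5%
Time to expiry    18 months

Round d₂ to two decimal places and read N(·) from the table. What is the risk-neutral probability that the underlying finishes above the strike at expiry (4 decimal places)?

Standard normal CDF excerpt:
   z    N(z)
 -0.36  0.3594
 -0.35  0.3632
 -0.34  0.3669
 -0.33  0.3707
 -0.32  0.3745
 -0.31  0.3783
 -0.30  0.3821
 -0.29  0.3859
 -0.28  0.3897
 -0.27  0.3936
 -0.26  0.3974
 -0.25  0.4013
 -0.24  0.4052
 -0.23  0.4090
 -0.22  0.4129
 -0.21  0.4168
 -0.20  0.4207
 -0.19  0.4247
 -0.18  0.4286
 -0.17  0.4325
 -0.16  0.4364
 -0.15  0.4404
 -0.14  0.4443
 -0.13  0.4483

0.4129

T = 1.5;  σ√T = 0.4899
d₁ = [ln(114/118) + (0.085 − 0.055 + 0.4²/2)·1.5] / 0.4899 = [-0.0345 + 0.1650] / 0.4899 = 0.2664 which rounds to 0.27
d₂ = d₁ − σ√T = 0.2664 − 0.4899 = -0.2235 which rounds to -0.22
Pr(exercise) under Q = N(d₂) = 0.4129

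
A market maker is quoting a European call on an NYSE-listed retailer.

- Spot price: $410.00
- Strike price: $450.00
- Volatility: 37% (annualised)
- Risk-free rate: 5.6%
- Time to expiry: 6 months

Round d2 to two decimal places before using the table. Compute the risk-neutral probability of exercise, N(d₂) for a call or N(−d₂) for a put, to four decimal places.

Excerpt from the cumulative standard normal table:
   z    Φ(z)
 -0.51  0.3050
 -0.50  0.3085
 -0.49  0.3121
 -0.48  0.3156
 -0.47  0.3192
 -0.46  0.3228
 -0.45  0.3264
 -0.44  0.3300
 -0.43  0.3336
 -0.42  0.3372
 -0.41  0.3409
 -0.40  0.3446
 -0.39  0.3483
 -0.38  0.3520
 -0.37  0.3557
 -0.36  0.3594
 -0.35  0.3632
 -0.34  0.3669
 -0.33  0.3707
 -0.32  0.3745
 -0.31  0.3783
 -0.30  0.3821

T = 0.5;  σ√T = 0.2616
ln(S/K) + (r + σ²/2)T = ln(410/450) + (0.056 + 0.37²/2)·0.5 = -0.0931 + 0.0622 = -0.0309
d₁ = -0.0309 / 0.2616 = -0.1180 which rounds to -0.12
d₂ = d₁ − σ√T = -0.1180 − 0.2616 = -0.3796 which rounds to -0.38
Pr(exercise) under Q = N(d₂) = 0.3520

0.3520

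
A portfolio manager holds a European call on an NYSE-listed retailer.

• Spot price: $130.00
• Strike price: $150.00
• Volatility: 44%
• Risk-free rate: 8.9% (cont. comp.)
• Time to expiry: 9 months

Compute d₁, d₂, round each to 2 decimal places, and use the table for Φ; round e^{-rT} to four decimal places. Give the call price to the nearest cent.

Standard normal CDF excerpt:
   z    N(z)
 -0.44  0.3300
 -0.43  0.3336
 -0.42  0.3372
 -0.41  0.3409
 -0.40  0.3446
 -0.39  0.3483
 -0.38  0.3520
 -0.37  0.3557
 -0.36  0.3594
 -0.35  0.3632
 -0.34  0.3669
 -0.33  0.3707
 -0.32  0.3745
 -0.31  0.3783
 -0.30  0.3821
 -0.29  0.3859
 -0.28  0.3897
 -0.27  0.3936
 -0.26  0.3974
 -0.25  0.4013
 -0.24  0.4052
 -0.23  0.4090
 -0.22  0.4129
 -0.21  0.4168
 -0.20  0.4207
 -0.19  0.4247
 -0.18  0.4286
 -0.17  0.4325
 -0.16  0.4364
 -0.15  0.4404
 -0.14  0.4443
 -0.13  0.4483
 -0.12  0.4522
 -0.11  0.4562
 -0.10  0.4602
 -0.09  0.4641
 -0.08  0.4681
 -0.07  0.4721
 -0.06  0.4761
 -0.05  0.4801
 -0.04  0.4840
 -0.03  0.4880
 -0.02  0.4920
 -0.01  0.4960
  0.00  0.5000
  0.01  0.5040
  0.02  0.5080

$15.61

T = 0.75;  σ√T = 0.3811
ln(S/K) + (r + σ²/2)T = ln(130/150) + (0.089 + 0.44²/2)·0.75 = -0.1431 + 0.1394 = -0.0038
d₁ = -0.0038 / 0.3811 = -0.0098 → -0.01
d₂ = d₁ − σ√T = -0.0098 − 0.3811 = -0.3909 → -0.39
exp(−rT) = exp(−0.089·0.75) = 0.9354
N(d₁) = N(-0.01) = 0.4960;  N(d₂) = N(-0.39) = 0.3483
C = 130·0.4960 − 150·0.9354·0.3483 = 64.4800 − 48.8700 = 15.6100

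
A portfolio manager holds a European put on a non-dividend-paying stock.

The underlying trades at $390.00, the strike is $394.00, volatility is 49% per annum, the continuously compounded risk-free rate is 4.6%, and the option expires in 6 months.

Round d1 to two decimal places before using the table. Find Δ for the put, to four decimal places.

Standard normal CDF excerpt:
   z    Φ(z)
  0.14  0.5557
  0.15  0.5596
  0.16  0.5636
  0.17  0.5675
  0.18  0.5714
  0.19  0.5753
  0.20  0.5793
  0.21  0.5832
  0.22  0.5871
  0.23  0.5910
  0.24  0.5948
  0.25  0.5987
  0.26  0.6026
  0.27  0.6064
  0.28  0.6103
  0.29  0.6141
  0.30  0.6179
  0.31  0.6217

σ√T = 0.49 × 0.7071 = 0.3465
d₁ = [ln(390/394) + (0.046 + ½·0.49²)·0.5] / (σ√T) = (-0.0102 + 0.0830) / 0.3465 = 0.2102 ⇒ 0.21
N(d₁) = N(0.21) = 0.5832
Δ_put = N(d₁) − 1 = 0.5832 − 1 = -0.4168

-0.4168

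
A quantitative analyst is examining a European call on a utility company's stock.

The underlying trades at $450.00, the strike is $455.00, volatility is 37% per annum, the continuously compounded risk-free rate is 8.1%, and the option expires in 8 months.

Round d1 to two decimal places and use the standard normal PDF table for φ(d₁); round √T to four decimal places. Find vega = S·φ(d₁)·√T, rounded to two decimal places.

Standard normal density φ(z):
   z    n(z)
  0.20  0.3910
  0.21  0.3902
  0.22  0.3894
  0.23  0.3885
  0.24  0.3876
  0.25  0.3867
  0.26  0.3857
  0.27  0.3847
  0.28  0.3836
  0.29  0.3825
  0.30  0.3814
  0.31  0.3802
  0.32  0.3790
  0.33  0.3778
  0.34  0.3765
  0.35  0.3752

140.54

T = 0.6667;  σ√T = 0.3021
d₁ = [ln(450/455) + (0.081 + 0.37²/2)·0.6667] / 0.3021 = [-0.0110 + 0.0996] / 0.3021 = 0.2932 ≈ 0.29
√T = √0.6667 = 0.8165
φ(d₁) = φ(0.29) = 0.3825
vega = S·φ(d₁)·√T = 450·0.3825·0.8165 = 140.5401
(The put has the same vega.)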